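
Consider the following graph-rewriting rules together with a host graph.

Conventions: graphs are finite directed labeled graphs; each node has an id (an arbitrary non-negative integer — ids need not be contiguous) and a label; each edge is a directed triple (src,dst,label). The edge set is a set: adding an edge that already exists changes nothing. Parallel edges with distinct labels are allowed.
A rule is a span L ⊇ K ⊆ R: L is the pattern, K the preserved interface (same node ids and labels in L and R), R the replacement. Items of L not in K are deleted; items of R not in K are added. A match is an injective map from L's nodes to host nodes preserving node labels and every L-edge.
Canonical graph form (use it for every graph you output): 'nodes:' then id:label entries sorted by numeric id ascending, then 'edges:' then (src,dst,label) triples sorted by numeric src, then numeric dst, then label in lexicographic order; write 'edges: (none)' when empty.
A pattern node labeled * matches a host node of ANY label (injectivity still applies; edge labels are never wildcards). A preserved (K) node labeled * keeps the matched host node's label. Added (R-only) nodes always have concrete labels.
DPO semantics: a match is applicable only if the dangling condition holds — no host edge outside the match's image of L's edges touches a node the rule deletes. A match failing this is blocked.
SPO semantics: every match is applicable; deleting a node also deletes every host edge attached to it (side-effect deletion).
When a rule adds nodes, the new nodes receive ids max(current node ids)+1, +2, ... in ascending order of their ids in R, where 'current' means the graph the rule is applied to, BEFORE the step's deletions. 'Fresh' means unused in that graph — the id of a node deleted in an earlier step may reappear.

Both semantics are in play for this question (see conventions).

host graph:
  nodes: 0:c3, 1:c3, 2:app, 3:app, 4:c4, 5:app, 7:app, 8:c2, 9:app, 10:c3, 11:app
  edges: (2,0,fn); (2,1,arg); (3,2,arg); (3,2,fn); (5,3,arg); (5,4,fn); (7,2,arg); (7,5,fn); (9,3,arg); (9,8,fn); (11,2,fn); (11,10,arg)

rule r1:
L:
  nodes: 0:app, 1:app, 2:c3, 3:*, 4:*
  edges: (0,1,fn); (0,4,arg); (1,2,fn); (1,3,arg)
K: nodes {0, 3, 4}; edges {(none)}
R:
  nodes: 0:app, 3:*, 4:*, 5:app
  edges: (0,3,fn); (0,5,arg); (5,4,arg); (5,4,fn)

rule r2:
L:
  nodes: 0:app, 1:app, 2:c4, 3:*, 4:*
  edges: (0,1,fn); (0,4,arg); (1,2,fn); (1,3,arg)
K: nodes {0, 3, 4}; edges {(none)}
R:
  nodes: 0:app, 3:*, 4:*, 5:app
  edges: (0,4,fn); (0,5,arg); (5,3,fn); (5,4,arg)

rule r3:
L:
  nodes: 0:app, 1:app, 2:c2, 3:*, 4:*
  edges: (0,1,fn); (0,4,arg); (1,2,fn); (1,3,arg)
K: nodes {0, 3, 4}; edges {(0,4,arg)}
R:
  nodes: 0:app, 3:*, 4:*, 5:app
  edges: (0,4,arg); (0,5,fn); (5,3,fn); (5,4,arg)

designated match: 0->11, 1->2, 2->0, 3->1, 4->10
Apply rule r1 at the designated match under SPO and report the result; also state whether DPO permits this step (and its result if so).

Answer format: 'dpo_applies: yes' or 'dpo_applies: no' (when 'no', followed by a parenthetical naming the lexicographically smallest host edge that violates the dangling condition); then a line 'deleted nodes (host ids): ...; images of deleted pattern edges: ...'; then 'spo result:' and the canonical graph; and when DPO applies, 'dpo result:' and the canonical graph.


dpo_applies: no
(the rule deletes node 2, which keeps host edge (3,2,arg) outside the match image — the dangling condition fails, DPO blocks; SPO proceeds and side-deletes such edges)
deleted nodes (host ids): 0, 2; images of deleted pattern edges: (2,0,fn); (2,1,arg); (11,2,fn); (11,10,arg)
spo result:
nodes: 1:c3, 3:app, 4:c4, 5:app, 7:app, 8:c2, 9:app, 10:c3, 11:app, 12:app
edges: (5,3,arg); (5,4,fn); (7,5,fn); (9,3,arg); (9,8,fn); (11,1,fn); (11,12,arg); (12,10,arg); (12,10,fn)


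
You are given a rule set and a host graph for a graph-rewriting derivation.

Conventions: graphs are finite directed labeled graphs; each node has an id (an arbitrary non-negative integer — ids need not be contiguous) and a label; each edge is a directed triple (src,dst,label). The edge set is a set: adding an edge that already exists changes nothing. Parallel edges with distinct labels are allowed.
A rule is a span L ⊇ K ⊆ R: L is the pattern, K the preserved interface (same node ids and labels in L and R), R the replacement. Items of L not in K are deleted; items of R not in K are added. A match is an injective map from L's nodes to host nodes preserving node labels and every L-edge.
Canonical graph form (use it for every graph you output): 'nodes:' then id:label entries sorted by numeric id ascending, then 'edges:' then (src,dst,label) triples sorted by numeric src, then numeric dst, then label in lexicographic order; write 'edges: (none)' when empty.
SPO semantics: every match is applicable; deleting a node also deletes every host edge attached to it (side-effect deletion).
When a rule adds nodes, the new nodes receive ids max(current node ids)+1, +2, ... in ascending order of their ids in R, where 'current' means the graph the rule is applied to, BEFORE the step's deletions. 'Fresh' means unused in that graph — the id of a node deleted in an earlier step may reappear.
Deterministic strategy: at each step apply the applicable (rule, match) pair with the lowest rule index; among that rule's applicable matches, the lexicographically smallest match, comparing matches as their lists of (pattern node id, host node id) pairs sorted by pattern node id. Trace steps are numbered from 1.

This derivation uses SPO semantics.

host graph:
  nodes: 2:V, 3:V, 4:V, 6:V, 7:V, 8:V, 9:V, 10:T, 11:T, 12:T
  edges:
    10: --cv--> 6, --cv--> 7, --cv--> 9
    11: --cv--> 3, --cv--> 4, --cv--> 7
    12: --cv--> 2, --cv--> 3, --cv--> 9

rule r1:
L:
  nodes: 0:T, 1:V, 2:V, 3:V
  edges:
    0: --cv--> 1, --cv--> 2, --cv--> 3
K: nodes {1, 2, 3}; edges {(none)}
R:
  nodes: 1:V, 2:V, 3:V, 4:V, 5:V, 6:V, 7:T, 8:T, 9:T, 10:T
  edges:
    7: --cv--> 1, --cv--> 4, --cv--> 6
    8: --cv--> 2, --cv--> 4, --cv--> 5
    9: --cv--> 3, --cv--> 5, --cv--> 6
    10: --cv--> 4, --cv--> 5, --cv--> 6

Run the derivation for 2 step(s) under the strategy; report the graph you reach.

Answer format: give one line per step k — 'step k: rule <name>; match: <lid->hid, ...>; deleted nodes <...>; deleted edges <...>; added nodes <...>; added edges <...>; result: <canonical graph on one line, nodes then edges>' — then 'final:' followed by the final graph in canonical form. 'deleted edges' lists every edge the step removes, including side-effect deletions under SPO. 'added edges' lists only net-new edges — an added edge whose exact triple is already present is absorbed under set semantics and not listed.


step 1: rule r1; match: 0->10, 1->6, 2->7, 3->9; deleted nodes 10; deleted edges (10,6,cv); (10,7,cv); (10,9,cv); added nodes 13, 14, 15, 16, 17, 18, 19; added edges (16,6,cv); (16,13,cv); (16,15,cv); (17,7,cv); (17,13,cv); (17,14,cv); (18,9,cv); (18,14,cv); (18,15,cv); (19,13,cv); (19,14,cv); (19,15,cv); result: nodes: 2:V, 3:V, 4:V, 6:V, 7:V, 8:V, 9:V, 11:T, 12:T, 13:V, 14:V, 15:V, 16:T, 17:T, 18:T, 19:T edges: (11,3,cv); (11,4,cv); (11,7,cv); (12,2,cv); (12,3,cv); (12,9,cv); (16,6,cv); (16,13,cv); (16,15,cv); (17,7,cv); (17,13,cv); (17,14,cv); (18,9,cv); (18,14,cv); (18,15,cv); (19,13,cv); (19,14,cv); (19,15,cv)
step 2: rule r1; match: 0->11, 1->3, 2->4, 3->7; deleted nodes 11; deleted edges (11,3,cv); (11,4,cv); (11,7,cv); added nodes 20, 21, 22, 23, 24, 25, 26; added edges (23,3,cv); (23,20,cv); (23,22,cv); (24,4,cv); (24,20,cv); (24,21,cv); (25,7,cv); (25,21,cv); (25,22,cv); (26,20,cv); (26,21,cv); (26,22,cv); result: nodes: 2:V, 3:V, 4:V, 6:V, 7:V, 8:V, 9:V, 12:T, 13:V, 14:V, 15:V, 16:T, 17:T, 18:T, 19:T, 20:V, 21:V, 22:V, 23:T, 24:T, 25:T, 26:T edges: (12,2,cv); (12,3,cv); (12,9,cv); (16,6,cv); (16,13,cv); (16,15,cv); (17,7,cv); (17,13,cv); (17,14,cv); (18,9,cv); (18,14,cv); (18,15,cv); (19,13,cv); (19,14,cv); (19,15,cv); (23,3,cv); (23,20,cv); (23,22,cv); (24,4,cv); (24,20,cv); (24,21,cv); (25,7,cv); (25,21,cv); (25,22,cv); (26,20,cv); (26,21,cv); (26,22,cv)
final:
nodes: 2:V, 3:V, 4:V, 6:V, 7:V, 8:V, 9:V, 12:T, 13:V, 14:V, 15:V, 16:T, 17:T, 18:T, 19:T, 20:V, 21:V, 22:V, 23:T, 24:T, 25:T, 26:T
edges: (12,2,cv); (12,3,cv); (12,9,cv); (16,6,cv); (16,13,cv); (16,15,cv); (17,7,cv); (17,13,cv); (17,14,cv); (18,9,cv); (18,14,cv); (18,15,cv); (19,13,cv); (19,14,cv); (19,15,cv); (23,3,cv); (23,20,cv); (23,22,cv); (24,4,cv); (24,20,cv); (24,21,cv); (25,7,cv); (25,21,cv); (25,22,cv); (26,20,cv); (26,21,cv); (26,22,cv)


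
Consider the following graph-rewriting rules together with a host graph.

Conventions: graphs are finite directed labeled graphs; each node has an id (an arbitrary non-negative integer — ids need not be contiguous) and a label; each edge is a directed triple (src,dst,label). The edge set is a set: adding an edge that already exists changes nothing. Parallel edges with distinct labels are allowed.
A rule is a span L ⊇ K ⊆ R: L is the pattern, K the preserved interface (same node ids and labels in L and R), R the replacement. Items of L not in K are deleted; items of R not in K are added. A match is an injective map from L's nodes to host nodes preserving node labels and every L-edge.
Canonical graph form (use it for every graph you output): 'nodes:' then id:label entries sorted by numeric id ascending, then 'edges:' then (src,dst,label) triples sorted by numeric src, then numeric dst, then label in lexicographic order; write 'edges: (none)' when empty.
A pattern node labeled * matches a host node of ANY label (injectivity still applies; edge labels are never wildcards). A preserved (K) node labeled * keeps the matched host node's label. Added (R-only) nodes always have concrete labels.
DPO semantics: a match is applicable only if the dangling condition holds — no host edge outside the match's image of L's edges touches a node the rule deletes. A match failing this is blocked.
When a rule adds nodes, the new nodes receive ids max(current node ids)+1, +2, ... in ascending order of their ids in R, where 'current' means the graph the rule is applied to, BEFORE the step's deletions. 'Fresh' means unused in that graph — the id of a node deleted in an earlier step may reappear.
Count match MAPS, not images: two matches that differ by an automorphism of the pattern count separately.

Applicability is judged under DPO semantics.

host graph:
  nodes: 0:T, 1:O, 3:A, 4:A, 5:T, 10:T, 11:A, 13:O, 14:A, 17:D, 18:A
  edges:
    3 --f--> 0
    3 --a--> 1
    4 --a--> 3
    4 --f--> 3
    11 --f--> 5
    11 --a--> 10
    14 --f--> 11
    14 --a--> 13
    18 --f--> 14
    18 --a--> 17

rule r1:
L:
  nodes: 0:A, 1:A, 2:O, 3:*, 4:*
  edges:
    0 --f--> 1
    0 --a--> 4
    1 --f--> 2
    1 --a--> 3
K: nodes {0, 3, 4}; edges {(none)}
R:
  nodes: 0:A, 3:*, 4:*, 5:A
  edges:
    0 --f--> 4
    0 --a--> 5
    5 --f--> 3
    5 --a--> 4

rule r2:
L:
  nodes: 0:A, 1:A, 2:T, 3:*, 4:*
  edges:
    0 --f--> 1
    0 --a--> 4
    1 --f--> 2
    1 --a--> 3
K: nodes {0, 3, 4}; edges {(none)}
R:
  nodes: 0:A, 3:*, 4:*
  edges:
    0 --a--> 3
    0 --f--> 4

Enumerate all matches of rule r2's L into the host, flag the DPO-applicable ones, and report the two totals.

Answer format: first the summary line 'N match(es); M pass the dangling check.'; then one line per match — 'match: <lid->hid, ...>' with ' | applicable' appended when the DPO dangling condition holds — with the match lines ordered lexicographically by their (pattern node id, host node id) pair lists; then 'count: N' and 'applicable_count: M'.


1 match(es); 1 pass the dangling check.
match: 0->14, 1->11, 2->5, 3->10, 4->13 | applicable
count: 1
applicable_count: 1


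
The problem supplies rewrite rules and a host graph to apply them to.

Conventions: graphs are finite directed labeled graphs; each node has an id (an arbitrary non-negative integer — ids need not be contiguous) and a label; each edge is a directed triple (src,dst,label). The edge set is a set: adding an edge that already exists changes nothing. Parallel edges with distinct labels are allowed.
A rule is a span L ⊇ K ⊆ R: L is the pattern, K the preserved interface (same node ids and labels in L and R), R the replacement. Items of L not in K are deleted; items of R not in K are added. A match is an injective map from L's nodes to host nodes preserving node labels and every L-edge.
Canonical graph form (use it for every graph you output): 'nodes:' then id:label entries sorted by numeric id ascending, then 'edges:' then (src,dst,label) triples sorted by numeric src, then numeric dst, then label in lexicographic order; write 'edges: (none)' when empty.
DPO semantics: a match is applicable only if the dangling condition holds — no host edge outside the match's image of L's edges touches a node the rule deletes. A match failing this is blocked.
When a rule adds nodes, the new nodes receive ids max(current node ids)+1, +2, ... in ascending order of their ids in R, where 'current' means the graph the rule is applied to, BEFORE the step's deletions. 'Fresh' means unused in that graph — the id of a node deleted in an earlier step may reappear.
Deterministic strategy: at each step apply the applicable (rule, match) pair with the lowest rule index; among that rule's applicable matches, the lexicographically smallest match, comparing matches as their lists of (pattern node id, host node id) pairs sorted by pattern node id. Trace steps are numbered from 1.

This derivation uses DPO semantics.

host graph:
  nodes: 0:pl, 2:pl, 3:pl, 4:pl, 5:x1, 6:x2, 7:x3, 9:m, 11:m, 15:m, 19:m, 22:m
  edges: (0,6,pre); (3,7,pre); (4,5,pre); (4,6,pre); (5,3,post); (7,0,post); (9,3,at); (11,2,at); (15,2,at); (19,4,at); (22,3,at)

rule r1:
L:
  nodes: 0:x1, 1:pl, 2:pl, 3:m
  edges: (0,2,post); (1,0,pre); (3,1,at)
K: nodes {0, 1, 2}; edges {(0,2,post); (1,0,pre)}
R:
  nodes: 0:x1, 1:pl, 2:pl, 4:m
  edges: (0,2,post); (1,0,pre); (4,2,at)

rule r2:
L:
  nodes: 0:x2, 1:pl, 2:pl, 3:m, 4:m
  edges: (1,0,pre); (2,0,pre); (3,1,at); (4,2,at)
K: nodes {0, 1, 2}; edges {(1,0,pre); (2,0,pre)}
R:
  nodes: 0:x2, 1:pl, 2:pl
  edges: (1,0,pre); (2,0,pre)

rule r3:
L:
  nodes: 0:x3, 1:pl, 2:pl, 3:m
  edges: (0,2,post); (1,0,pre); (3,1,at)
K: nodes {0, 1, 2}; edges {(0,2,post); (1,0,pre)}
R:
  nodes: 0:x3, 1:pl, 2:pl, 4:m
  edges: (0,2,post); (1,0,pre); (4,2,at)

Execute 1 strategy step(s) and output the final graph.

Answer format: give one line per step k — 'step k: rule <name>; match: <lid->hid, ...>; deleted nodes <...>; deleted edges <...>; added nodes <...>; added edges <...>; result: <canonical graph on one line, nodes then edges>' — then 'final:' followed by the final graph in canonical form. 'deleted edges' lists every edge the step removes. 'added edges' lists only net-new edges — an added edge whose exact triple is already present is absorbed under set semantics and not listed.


step 1: rule r1; match: 0->5, 1->4, 2->3, 3->19; deleted nodes 19; deleted edges (19,4,at); added nodes 23; added edges (23,3,at); result: nodes: 0:pl, 2:pl, 3:pl, 4:pl, 5:x1, 6:x2, 7:x3, 9:m, 11:m, 15:m, 22:m, 23:m edges: (0,6,pre); (3,7,pre); (4,5,pre); (4,6,pre); (5,3,post); (7,0,post); (9,3,at); (11,2,at); (15,2,at); (22,3,at); (23,3,at)
final:
nodes: 0:pl, 2:pl, 3:pl, 4:pl, 5:x1, 6:x2, 7:x3, 9:m, 11:m, 15:m, 22:m, 23:m
edges: (0,6,pre); (3,7,pre); (4,5,pre); (4,6,pre); (5,3,post); (7,0,post); (9,3,at); (11,2,at); (15,2,at); (22,3,at); (23,3,at)


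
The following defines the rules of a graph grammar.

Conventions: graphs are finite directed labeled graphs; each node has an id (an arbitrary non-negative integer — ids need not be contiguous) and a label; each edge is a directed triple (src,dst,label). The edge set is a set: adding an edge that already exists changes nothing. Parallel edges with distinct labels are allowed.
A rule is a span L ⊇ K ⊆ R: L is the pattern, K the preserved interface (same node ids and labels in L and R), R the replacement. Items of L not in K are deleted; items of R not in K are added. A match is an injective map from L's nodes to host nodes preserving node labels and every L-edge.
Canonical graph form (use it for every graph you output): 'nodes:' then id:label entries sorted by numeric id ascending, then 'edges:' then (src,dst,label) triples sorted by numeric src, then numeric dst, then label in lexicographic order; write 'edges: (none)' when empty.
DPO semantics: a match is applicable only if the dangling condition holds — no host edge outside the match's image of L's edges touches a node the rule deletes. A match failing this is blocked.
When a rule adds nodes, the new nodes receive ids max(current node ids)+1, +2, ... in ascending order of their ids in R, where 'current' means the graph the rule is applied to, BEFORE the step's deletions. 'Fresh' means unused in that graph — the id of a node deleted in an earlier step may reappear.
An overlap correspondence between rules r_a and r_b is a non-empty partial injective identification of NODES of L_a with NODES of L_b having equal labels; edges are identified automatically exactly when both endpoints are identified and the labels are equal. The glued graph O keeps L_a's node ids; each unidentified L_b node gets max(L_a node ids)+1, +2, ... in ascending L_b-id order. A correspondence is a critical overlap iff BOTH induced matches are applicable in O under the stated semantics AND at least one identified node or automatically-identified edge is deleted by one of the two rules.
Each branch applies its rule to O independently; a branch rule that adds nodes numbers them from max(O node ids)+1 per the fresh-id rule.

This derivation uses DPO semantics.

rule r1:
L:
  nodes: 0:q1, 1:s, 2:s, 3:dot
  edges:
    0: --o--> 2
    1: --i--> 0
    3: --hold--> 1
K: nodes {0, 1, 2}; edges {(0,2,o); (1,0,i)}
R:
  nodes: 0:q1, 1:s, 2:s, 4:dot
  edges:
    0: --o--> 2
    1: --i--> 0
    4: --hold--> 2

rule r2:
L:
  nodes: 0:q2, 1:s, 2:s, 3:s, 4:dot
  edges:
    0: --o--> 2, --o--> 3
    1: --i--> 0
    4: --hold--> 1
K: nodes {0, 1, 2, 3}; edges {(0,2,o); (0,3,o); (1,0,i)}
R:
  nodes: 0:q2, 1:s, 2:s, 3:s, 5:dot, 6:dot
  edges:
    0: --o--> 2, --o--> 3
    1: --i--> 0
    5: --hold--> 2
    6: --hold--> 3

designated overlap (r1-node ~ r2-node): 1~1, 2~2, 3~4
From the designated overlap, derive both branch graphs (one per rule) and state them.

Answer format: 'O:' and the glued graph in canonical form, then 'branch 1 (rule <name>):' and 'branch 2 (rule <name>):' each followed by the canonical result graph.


O:
nodes: 0:q1, 1:s, 2:s, 3:dot, 4:q2, 5:s
edges: (0,2,o); (1,0,i); (1,4,i); (3,1,hold); (4,2,o); (4,5,o)
branch 1 (rule r1):
nodes: 0:q1, 1:s, 2:s, 4:q2, 5:s, 6:dot
edges: (0,2,o); (1,0,i); (1,4,i); (4,2,o); (4,5,o); (6,2,hold)
branch 2 (rule r2):
nodes: 0:q1, 1:s, 2:s, 4:q2, 5:s, 6:dot, 7:dot
edges: (0,2,o); (1,0,i); (1,4,i); (4,2,o); (4,5,o); (6,2,hold); (7,5,hold)


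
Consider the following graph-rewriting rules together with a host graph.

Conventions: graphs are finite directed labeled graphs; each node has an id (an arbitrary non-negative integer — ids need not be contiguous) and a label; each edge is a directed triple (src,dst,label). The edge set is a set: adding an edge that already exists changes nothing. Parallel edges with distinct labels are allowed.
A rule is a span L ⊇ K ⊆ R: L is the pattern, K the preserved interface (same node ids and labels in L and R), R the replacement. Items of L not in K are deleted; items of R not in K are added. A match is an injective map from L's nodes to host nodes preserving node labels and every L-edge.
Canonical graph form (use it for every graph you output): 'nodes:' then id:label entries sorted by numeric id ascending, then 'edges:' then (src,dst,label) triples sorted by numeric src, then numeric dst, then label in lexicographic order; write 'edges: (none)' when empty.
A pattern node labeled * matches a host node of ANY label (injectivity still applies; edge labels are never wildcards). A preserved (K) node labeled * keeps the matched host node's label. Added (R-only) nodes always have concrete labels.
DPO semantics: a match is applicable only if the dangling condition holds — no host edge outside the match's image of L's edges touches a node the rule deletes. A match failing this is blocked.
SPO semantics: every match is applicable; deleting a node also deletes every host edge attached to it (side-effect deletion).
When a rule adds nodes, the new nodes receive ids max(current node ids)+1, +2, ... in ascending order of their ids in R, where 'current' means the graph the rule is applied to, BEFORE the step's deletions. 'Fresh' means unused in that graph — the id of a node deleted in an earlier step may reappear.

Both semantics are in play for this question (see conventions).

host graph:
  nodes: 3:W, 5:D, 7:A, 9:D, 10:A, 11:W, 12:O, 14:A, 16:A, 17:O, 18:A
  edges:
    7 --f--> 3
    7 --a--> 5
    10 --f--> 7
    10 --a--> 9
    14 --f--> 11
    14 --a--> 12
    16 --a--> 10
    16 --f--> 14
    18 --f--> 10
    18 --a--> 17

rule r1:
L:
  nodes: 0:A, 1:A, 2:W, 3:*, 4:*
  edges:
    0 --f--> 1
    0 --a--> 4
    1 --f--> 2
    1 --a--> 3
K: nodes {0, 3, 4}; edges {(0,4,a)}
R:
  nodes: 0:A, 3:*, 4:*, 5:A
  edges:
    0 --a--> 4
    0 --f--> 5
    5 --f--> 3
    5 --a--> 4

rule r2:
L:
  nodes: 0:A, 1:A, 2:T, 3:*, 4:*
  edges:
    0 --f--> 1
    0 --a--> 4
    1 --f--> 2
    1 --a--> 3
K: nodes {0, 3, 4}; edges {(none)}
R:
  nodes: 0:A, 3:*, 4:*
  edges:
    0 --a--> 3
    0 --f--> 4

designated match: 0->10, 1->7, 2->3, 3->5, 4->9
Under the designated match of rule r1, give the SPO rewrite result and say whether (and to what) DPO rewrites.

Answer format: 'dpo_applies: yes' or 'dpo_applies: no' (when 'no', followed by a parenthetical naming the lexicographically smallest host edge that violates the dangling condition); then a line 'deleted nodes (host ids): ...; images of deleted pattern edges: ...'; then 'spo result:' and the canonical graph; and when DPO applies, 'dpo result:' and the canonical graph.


dpo_applies: yes
deleted nodes (host ids): 3, 7; images of deleted pattern edges: (7,3,f); (7,5,a); (10,7,f)
spo result:
nodes: 5:D, 9:D, 10:A, 11:W, 12:O, 14:A, 16:A, 17:O, 18:A, 19:A
edges: (10,9,a); (10,19,f); (14,11,f); (14,12,a); (16,10,a); (16,14,f); (18,10,f); (18,17,a); (19,5,f); (19,9,a)
dpo result:
nodes: 5:D, 9:D, 10:A, 11:W, 12:O, 14:A, 16:A, 17:O, 18:A, 19:A
edges: (10,9,a); (10,19,f); (14,11,f); (14,12,a); (16,10,a); (16,14,f); (18,10,f); (18,17,a); (19,5,f); (19,9,a)


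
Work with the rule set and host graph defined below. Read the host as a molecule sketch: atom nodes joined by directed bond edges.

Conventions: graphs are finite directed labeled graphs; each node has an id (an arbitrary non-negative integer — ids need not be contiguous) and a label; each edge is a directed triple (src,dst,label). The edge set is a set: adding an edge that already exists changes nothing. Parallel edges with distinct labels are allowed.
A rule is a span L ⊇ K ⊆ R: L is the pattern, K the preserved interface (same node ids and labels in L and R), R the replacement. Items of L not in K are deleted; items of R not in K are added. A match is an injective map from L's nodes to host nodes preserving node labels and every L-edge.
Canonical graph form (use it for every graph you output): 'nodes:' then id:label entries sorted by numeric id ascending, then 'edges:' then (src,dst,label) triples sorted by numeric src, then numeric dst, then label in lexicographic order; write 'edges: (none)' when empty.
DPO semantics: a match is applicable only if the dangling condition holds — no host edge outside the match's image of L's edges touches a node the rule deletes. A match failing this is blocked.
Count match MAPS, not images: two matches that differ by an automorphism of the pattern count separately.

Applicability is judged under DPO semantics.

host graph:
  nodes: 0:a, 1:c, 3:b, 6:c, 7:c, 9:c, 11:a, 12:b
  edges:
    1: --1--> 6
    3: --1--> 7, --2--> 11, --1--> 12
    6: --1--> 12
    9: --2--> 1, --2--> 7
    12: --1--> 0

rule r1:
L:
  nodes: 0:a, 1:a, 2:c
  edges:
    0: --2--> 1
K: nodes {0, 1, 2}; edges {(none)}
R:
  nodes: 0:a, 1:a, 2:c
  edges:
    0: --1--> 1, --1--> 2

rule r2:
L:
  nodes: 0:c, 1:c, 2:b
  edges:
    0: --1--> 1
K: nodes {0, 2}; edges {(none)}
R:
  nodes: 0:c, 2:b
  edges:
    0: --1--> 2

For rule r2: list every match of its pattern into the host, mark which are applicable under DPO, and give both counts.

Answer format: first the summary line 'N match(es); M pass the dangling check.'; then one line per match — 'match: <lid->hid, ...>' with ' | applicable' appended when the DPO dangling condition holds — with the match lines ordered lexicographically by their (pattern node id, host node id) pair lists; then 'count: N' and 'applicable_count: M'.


2 match(es); 0 pass the dangling check.
match: 0->1, 1->6, 2->3
match: 0->1, 1->6, 2->12
count: 2
applicable_count: 0


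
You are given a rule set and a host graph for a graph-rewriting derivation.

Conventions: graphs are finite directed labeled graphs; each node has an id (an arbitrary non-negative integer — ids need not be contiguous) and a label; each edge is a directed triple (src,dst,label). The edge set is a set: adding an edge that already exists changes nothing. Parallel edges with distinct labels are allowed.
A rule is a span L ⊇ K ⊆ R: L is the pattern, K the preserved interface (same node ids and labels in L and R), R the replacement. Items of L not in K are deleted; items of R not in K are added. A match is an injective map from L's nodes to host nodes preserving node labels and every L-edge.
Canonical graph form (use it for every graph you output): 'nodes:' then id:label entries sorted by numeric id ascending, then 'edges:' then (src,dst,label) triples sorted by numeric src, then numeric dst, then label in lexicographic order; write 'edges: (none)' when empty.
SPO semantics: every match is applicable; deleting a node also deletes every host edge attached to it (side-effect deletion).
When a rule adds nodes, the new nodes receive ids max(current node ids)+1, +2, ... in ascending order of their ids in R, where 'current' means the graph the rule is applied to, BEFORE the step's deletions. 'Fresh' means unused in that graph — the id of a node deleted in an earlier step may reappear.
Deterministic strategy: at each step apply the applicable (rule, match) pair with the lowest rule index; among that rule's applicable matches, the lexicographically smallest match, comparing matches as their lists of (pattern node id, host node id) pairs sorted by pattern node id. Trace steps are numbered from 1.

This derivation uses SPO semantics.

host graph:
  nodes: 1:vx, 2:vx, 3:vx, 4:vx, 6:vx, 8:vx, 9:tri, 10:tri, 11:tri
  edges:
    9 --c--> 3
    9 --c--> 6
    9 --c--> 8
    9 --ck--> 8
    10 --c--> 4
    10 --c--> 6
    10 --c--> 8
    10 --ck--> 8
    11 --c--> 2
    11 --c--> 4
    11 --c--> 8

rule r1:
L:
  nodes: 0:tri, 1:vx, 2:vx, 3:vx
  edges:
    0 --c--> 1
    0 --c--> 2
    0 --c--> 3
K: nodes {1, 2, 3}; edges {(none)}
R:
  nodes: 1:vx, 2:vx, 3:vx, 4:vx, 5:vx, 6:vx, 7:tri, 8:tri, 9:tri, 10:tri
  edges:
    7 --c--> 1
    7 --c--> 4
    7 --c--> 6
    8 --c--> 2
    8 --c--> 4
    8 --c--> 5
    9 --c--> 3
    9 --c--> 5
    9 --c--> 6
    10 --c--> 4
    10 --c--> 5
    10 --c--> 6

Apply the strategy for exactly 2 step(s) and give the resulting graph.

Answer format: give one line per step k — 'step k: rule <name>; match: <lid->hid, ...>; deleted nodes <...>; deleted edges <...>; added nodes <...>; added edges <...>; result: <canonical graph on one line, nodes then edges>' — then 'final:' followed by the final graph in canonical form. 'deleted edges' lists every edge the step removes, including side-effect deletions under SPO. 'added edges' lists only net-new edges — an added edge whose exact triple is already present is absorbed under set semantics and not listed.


step 1: rule r1; match: 0->9, 1->3, 2->6, 3->8; deleted nodes 9; deleted edges (9,3,c); (9,6,c); (9,8,c); (9,8,ck); added nodes 12, 13, 14, 15, 16, 17, 18; added edges (15,3,c); (15,12,c); (15,14,c); (16,6,c); (16,12,c); (16,13,c); (17,8,c); (17,13,c); (17,14,c); (18,12,c); (18,13,c); (18,14,c); result: nodes: 1:vx, 2:vx, 3:vx, 4:vx, 6:vx, 8:vx, 10:tri, 11:tri, 12:vx, 13:vx, 14:vx, 15:tri, 16:tri, 17:tri, 18:tri edges: (10,4,c); (10,6,c); (10,8,c); (10,8,ck); (11,2,c); (11,4,c); (11,8,c); (15,3,c); (15,12,c); (15,14,c); (16,6,c); (16,12,c); (16,13,c); (17,8,c); (17,13,c); (17,14,c); (18,12,c); (18,13,c); (18,14,c)
step 2: rule r1; match: 0->10, 1->4, 2->6, 3->8; deleted nodes 10; deleted edges (10,4,c); (10,6,c); (10,8,c); (10,8,ck); added nodes 19, 20, 21, 22, 23, 24, 25; added edges (22,4,c); (22,19,c); (22,21,c); (23,6,c); (23,19,c); (23,20,c); (24,8,c); (24,20,c); (24,21,c); (25,19,c); (25,20,c); (25,21,c); result: nodes: 1:vx, 2:vx, 3:vx, 4:vx, 6:vx, 8:vx, 11:tri, 12:vx, 13:vx, 14:vx, 15:tri, 16:tri, 17:tri, 18:tri, 19:vx, 20:vx, 21:vx, 22:tri, 23:tri, 24:tri, 25:tri edges: (11,2,c); (11,4,c); (11,8,c); (15,3,c); (15,12,c); (15,14,c); (16,6,c); (16,12,c); (16,13,c); (17,8,c); (17,13,c); (17,14,c); (18,12,c); (18,13,c); (18,14,c); (22,4,c); (22,19,c); (22,21,c); (23,6,c); (23,19,c); (23,20,c); (24,8,c); (24,20,c); (24,21,c); (25,19,c); (25,20,c); (25,21,c)
final:
nodes: 1:vx, 2:vx, 3:vx, 4:vx, 6:vx, 8:vx, 11:tri, 12:vx, 13:vx, 14:vx, 15:tri, 16:tri, 17:tri, 18:tri, 19:vx, 20:vx, 21:vx, 22:tri, 23:tri, 24:tri, 25:tri
edges: (11,2,c); (11,4,c); (11,8,c); (15,3,c); (15,12,c); (15,14,c); (16,6,c); (16,12,c); (16,13,c); (17,8,c); (17,13,c); (17,14,c); (18,12,c); (18,13,c); (18,14,c); (22,4,c); (22,19,c); (22,21,c); (23,6,c); (23,19,c); (23,20,c); (24,8,c); (24,20,c); (24,21,c); (25,19,c); (25,20,c); (25,21,c)


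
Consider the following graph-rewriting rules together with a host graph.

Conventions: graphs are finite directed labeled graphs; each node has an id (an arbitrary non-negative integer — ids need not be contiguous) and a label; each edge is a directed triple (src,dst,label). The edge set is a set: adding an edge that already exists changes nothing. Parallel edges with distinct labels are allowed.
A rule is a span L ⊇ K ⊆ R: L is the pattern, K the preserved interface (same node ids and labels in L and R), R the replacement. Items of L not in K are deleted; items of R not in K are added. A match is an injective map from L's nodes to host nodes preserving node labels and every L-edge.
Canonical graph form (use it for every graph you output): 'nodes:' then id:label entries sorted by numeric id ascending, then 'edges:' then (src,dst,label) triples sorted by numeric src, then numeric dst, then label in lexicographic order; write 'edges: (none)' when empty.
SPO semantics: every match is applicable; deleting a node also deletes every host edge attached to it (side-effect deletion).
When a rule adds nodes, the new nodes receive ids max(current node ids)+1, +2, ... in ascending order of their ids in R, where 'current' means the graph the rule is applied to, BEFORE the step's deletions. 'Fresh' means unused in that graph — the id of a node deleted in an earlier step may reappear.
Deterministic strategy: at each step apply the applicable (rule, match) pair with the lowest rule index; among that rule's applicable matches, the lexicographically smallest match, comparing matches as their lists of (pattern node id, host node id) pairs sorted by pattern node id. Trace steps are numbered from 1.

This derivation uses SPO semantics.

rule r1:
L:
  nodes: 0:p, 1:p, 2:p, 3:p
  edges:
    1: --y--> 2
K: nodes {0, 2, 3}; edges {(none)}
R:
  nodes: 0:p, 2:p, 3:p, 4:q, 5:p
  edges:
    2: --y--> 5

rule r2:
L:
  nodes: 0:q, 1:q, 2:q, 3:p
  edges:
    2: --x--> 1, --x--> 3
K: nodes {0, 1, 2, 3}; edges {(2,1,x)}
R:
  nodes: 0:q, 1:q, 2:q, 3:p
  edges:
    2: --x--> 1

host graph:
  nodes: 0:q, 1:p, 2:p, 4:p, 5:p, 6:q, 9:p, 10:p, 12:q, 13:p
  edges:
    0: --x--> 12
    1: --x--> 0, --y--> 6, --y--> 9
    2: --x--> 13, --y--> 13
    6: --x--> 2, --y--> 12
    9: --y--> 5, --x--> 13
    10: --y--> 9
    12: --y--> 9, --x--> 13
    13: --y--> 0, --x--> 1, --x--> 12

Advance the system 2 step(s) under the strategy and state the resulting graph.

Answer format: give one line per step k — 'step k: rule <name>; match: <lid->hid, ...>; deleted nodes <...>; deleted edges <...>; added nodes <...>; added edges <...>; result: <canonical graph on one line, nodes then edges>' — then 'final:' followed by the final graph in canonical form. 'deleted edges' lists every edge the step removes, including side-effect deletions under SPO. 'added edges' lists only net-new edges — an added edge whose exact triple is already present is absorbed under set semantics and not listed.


step 1: rule r1; match: 0->1, 1->2, 2->13, 3->4; deleted nodes 2; deleted edges (2,13,x); (2,13,y); (6,2,x); added nodes 14, 15; added edges (13,15,y); result: nodes: 0:q, 1:p, 4:p, 5:p, 6:q, 9:p, 10:p, 12:q, 13:p, 14:q, 15:p edges: (0,12,x); (1,0,x); (1,6,y); (1,9,y); (6,12,y); (9,5,y); (9,13,x); (10,9,y); (12,9,y); (12,13,x); (13,0,y); (13,1,x); (13,12,x); (13,15,y)
step 2: rule r1; match: 0->1, 1->9, 2->5, 3->4; deleted nodes 9; deleted edges (1,9,y); (9,5,y); (9,13,x); (10,9,y); (12,9,y); added nodes 16, 17; added edges (5,17,y); result: nodes: 0:q, 1:p, 4:p, 5:p, 6:q, 10:p, 12:q, 13:p, 14:q, 15:p, 16:q, 17:p edges: (0,12,x); (1,0,x); (1,6,y); (5,17,y); (6,12,y); (12,13,x); (13,0,y); (13,1,x); (13,12,x); (13,15,y)
final:
nodes: 0:q, 1:p, 4:p, 5:p, 6:q, 10:p, 12:q, 13:p, 14:q, 15:p, 16:q, 17:p
edges: (0,12,x); (1,0,x); (1,6,y); (5,17,y); (6,12,y); (12,13,x); (13,0,y); (13,1,x); (13,12,x); (13,15,y)


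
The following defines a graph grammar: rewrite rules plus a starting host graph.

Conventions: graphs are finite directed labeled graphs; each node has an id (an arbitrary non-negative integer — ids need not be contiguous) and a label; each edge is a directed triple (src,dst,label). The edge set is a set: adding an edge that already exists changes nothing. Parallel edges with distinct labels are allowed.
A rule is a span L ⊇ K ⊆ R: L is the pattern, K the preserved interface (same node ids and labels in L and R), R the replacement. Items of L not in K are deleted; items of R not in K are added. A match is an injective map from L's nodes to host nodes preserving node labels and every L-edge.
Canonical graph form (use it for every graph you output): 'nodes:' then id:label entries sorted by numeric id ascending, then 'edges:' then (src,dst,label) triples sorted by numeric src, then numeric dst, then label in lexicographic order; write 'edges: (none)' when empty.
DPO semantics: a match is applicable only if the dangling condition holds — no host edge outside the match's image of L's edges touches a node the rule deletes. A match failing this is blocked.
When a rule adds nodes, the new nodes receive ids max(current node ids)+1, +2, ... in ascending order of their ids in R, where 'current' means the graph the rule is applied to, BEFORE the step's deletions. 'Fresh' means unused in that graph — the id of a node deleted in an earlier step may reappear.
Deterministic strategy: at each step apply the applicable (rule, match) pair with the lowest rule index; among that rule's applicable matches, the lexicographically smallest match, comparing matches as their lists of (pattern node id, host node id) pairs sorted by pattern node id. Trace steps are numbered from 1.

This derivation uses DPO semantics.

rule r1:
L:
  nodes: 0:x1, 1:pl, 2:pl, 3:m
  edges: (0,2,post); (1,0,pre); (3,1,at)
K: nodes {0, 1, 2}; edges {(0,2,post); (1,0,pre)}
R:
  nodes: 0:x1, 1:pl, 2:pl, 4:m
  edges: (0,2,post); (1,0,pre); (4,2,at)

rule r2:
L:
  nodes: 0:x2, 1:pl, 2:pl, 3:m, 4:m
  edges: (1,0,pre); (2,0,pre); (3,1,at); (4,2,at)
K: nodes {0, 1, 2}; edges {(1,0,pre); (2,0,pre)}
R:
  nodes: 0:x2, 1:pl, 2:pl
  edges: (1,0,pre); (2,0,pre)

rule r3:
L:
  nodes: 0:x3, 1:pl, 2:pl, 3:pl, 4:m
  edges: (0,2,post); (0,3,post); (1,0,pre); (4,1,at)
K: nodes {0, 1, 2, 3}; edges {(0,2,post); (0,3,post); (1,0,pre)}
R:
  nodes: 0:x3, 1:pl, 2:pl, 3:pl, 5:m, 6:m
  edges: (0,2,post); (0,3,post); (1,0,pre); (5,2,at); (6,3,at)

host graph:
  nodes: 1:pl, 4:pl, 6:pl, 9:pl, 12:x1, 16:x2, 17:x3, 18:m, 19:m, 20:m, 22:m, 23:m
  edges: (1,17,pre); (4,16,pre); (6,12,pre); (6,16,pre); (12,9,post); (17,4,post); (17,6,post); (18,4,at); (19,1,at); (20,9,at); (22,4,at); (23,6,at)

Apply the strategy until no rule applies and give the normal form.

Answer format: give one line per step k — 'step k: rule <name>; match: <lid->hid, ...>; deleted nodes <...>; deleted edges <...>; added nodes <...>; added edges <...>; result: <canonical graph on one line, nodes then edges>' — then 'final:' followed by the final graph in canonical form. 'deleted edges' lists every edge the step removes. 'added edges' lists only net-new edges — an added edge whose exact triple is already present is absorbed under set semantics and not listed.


step 1: rule r1; match: 0->12, 1->6, 2->9, 3->23; deleted nodes 23; deleted edges (23,6,at); added nodes 24; added edges (24,9,at); result: nodes: 1:pl, 4:pl, 6:pl, 9:pl, 12:x1, 16:x2, 17:x3, 18:m, 19:m, 20:m, 22:m, 24:m edges: (1,17,pre); (4,16,pre); (6,12,pre); (6,16,pre); (12,9,post); (17,4,post); (17,6,post); (18,4,at); (19,1,at); (20,9,at); (22,4,at); (24,9,at)
step 2: rule r3; match: 0->17, 1->1, 2->4, 3->6, 4->19; deleted nodes 19; deleted edges (19,1,at); added nodes 25, 26; added edges (25,4,at); (26,6,at); result: nodes: 1:pl, 4:pl, 6:pl, 9:pl, 12:x1, 16:x2, 17:x3, 18:m, 20:m, 22:m, 24:m, 25:m, 26:m edges: (1,17,pre); (4,16,pre); (6,12,pre); (6,16,pre); (12,9,post); (17,4,post); (17,6,post); (18,4,at); (20,9,at); (22,4,at); (24,9,at); (25,4,at); (26,6,at)
step 3: rule r1; match: 0->12, 1->6, 2->9, 3->26; deleted nodes 26; deleted edges (26,6,at); added nodes 27; added edges (27,9,at); result: nodes: 1:pl, 4:pl, 6:pl, 9:pl, 12:x1, 16:x2, 17:x3, 18:m, 20:m, 22:m, 24:m, 25:m, 27:m edges: (1,17,pre); (4,16,pre); (6,12,pre); (6,16,pre); (12,9,post); (17,4,post); (17,6,post); (18,4,at); (20,9,at); (22,4,at); (24,9,at); (25,4,at); (27,9,at)
final:
nodes: 1:pl, 4:pl, 6:pl, 9:pl, 12:x1, 16:x2, 17:x3, 18:m, 20:m, 22:m, 24:m, 25:m, 27:m
edges: (1,17,pre); (4,16,pre); (6,12,pre); (6,16,pre); (12,9,post); (17,4,post); (17,6,post); (18,4,at); (20,9,at); (22,4,at); (24,9,at); (25,4,at); (27,9,at)


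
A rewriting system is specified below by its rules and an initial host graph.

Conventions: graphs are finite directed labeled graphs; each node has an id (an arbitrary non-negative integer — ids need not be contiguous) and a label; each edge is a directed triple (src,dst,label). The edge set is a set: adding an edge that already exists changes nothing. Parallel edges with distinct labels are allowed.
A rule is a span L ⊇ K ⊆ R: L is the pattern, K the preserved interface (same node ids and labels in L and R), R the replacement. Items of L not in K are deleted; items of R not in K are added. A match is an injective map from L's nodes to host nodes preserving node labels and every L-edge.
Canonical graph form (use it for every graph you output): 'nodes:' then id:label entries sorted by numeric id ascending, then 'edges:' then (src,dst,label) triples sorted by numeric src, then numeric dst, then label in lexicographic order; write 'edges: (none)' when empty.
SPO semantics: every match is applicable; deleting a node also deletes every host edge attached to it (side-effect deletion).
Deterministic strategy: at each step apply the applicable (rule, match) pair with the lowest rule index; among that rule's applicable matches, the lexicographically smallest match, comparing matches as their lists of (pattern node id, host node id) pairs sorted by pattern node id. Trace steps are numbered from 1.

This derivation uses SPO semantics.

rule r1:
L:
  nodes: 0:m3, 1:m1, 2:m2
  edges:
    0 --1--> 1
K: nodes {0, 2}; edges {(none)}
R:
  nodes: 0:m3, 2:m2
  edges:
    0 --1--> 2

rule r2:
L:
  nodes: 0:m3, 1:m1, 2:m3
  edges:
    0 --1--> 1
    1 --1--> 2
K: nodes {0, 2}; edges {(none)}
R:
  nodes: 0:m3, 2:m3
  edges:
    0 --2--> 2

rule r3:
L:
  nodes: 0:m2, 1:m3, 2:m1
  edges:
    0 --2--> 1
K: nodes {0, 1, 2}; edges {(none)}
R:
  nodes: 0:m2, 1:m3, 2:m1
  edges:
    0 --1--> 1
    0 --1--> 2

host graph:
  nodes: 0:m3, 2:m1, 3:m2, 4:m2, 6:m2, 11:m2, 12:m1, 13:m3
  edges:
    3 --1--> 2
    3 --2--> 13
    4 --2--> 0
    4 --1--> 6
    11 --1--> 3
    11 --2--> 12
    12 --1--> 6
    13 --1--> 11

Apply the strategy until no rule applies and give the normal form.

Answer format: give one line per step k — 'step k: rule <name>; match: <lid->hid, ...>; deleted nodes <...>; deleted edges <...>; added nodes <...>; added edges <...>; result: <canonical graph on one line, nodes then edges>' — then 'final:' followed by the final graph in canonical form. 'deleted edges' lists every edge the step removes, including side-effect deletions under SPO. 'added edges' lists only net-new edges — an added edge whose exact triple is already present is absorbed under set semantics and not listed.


step 1: rule r3; match: 0->3, 1->13, 2->2; deleted nodes (none); deleted edges (3,13,2); added nodes (none); added edges (3,13,1); result: nodes: 0:m3, 2:m1, 3:m2, 4:m2, 6:m2, 11:m2, 12:m1, 13:m3 edges: (3,2,1); (3,13,1); (4,0,2); (4,6,1); (11,3,1); (11,12,2); (12,6,1); (13,11,1)
step 2: rule r3; match: 0->4, 1->0, 2->2; deleted nodes (none); deleted edges (4,0,2); added nodes (none); added edges (4,0,1); (4,2,1); result: nodes: 0:m3, 2:m1, 3:m2, 4:m2, 6:m2, 11:m2, 12:m1, 13:m3 edges: (3,2,1); (3,13,1); (4,0,1); (4,2,1); (4,6,1); (11,3,1); (11,12,2); (12,6,1); (13,11,1)
final:
nodes: 0:m3, 2:m1, 3:m2, 4:m2, 6:m2, 11:m2, 12:m1, 13:m3
edges: (3,2,1); (3,13,1); (4,0,1); (4,2,1); (4,6,1); (11,3,1); (11,12,2); (12,6,1); (13,11,1)
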